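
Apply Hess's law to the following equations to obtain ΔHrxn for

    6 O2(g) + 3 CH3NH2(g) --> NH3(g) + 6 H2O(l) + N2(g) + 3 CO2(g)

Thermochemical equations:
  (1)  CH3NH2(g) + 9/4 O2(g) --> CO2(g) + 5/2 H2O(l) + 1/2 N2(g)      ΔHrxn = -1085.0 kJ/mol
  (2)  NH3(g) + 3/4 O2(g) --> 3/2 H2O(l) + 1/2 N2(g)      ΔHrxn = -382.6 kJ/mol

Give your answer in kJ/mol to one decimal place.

(1) × 3 (scale by 3 for the 3 CH3NH2(g)): (3)·(-1085.0) = -3255.0 kJ/mol
(2) reversed (reverse to put NH3(g) on the product side): +382.6 kJ/mol
ΔHrxn = (-3255.0) + (+382.6) = -2872.4 kJ/mol

ΔHrxn = -2872.4 kJ/mol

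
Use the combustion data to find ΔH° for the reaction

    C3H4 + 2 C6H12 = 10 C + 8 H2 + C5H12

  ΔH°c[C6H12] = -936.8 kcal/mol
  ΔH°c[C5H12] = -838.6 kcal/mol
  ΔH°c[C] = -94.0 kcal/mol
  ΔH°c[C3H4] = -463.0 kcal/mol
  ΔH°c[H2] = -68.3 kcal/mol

ΔH° = -11.6 kcal/mol

With combustion enthalpies, reactants minus products:
= [1·(-463.0) + 2·(-936.8)] − [10·(-94.0) + 8·(-68.3) + 1·(-838.6)]
= -11.6 kcal/mol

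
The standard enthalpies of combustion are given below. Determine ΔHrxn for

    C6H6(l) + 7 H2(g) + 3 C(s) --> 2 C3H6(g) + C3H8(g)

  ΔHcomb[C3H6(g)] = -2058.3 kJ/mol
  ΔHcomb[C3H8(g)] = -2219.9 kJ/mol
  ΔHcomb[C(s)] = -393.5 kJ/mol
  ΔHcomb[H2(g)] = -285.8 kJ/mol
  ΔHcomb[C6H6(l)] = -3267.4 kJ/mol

With combustion enthalpies, reactants minus products:
= [1·(-3267.4) + 7·(-285.8) + 3·(-393.5)] − [2·(-2058.3) + 1·(-2219.9)]
= -112.0 kJ/mol

ΔHrxn = -112.0 kJ/mol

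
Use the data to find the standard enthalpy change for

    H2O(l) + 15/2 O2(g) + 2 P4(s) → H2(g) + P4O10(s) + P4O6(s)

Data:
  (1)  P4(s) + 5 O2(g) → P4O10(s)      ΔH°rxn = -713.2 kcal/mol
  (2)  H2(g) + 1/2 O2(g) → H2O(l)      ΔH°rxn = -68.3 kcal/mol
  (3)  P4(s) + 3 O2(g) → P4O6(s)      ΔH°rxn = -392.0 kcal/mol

(1) as written (P4O10(s) already on the product side): -713.2 kcal/mol
(2) reversed (reverse to put H2O(l) on the reactant side): +68.3 kcal/mol
(3) as written (P4O6(s) already on the product side): -392.0 kcal/mol
ΔH°rxn = (-713.2) + (+68.3) + (-392.0) = -1036.9 kcal/mol

ΔH°rxn = -1036.9 kcal/mol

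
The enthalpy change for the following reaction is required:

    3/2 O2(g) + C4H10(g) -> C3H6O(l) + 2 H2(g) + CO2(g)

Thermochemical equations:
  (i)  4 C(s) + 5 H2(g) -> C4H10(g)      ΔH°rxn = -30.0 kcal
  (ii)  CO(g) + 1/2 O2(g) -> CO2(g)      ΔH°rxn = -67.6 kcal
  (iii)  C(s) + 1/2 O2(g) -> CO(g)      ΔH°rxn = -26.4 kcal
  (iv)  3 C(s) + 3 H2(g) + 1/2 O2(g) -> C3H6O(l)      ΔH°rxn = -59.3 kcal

ΔH°rxn = -123.3 kcal

(i) reversed: +30.0 kcal
(ii) as written: -67.6 kcal
(iii) as written: -26.4 kcal
(iv) as written: -59.3 kcal
Since enthalpy is a state function, ΔH°rxn = (+30.0) + (-67.6) + (-26.4) + (-59.3) = -123.3 kcal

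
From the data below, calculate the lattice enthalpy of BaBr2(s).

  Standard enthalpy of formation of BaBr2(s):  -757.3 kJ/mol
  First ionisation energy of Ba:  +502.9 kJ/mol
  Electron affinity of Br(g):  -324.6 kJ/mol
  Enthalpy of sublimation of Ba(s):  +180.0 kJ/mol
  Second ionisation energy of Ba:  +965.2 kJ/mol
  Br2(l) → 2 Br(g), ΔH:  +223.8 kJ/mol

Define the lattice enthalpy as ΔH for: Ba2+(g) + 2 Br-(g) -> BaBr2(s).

ΔHf° = 1·ΔHsub + 1·(ΣIE) + 1·D(Br2) + 2·EA + U
-757.3 = 1·(+180.0) + 1·(+1468.1) + 1·(+223.8) + 2·(-324.6) + U
U = -757.3 − (+1222.7) = -1980.0 kJ/mol

U = -1980.0 kJ/mol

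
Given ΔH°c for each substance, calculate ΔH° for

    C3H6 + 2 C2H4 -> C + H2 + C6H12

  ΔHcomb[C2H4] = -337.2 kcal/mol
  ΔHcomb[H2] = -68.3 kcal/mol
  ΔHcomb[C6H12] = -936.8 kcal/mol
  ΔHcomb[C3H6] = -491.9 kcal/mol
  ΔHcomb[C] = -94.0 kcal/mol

Using ΔH = Σ nΔHc°(reactants) − Σ nΔHc°(products):
= [1·(-491.9) + 2·(-337.2)] − [1·(-94.0) + 1·(-68.3) + 1·(-936.8)]
= -67.2 kcal/mol

ΔH° = -67.2 kcal/mol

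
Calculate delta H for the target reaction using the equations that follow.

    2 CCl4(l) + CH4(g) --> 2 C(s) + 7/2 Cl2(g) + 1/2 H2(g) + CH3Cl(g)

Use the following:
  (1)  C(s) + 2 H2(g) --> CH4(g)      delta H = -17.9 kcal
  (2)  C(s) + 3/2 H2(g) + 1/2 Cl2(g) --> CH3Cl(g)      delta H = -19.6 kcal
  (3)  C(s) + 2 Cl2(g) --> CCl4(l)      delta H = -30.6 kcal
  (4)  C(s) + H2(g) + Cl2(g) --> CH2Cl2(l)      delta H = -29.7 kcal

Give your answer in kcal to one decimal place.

delta H = 59.5 kcal

(1) reversed (reverse to put CH4(g) on the reactant side): +17.9 kcal
(2) as written (CH3Cl(g) already on the product side): -19.6 kcal
(3) reversed and × 2 (CCl4(l) must end up as a reactant; scale by 2 for the 2 CCl4(l)): (-2)·(-30.6) = +61.2 kcal
(4): not needed (CH2Cl2(l) appears nowhere else).
Summing the manipulated equations, delta H = (-1)·(-17.9) + (1)·(-19.6) + (-2)·(-30.6) = 59.5 kcal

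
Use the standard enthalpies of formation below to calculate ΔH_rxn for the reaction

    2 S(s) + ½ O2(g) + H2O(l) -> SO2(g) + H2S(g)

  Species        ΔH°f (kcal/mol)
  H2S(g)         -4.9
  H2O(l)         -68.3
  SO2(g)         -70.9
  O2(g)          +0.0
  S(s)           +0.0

ΔH_rxn = -7.5 kcal/mol

Products: 1·(-70.9) + 1·(-4.9) = -75.8
Reactants: 2·(+0.0) + 1/2·(+0.0) + 1·(-68.3) = -68.3
ΔH_rxn = (-75.8) − (-68.3) = -7.5 kcal/mol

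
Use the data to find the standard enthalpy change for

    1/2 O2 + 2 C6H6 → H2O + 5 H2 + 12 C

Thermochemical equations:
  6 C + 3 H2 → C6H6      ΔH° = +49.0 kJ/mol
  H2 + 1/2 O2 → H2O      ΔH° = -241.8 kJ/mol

equation 1 reversed and × 2 (reverse to put C6H6 on the reactant side; scale by 2 for the 2 C6H6): (-2)·(+49.0) = -98.0 kJ/mol
equation 2 as written (H2O already on the product side): -241.8 kJ/mol
ΔH° = (-98.0) + (-241.8) = -339.8 kJ/mol

ΔH° = -339.8 kJ/mol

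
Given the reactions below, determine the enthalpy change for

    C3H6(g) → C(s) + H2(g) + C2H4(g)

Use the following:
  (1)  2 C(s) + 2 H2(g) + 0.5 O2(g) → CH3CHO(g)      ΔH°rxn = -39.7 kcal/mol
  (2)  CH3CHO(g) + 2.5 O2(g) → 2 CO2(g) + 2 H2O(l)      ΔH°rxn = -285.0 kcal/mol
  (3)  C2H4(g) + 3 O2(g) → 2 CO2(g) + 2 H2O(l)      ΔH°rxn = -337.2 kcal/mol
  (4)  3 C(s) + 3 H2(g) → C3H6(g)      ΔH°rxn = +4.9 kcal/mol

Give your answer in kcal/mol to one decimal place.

(1) as written: -39.7 kcal/mol
(2) as written: -285.0 kcal/mol
(3) reversed: +337.2 kcal/mol
(4) reversed: -4.9 kcal/mol
Since enthalpy is a state function, ΔH°rxn = (1)·(-39.7) + (1)·(-285.0) + (-1)·(-337.2) + (-1)·(+4.9) = 7.6 kcal/mol

ΔH°rxn = 7.6 kcal/mol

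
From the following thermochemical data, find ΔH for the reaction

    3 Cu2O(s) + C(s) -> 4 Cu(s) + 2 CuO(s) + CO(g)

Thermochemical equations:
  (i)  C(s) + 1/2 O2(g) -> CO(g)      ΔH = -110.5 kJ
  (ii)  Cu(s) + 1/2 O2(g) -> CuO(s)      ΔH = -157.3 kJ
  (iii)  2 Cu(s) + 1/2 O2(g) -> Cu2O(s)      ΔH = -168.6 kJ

(i) as written (CO(g) already on the product side): -110.5 kJ
(ii) × 2 (scale by 2 for the 2 CuO(s)): (2)·(-157.3) = -314.6 kJ
(iii) reversed and × 3 (Cu2O(s) must end up as a reactant; ×3 to match 3 Cu2O(s) in the target): (-3)·(-168.6) = +505.8 kJ
Since enthalpy is a state function, ΔH = (1)·(-110.5) + (2)·(-157.3) + (-3)·(-168.6) = 80.7 kJ

ΔH = 80.7 kJ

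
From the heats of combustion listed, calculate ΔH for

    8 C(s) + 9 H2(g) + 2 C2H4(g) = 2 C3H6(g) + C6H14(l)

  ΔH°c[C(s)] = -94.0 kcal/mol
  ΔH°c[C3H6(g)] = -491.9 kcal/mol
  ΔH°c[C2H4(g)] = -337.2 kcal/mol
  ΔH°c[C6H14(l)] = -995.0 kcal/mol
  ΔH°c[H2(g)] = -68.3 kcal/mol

With combustion enthalpies, reactants minus products:
= [8·(-94.0) + 9·(-68.3) + 2·(-337.2)] − [2·(-491.9) + 1·(-995.0)]
= -62.3 kcal/mol

ΔH = -62.3 kcal/mol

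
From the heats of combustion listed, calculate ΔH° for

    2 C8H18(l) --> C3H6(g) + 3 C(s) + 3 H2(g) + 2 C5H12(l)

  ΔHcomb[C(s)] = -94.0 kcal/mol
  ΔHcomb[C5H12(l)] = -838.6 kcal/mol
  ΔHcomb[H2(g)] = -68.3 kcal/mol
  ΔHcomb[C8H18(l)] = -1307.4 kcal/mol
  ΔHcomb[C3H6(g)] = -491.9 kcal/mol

With combustion enthalpies, reactants minus products:
= [2·(-1307.4)] − [1·(-491.9) + 3·(-94.0) + 3·(-68.3) + 2·(-838.6)]
= 41.2 kcal/mol

ΔH° = 41.2 kcal/mol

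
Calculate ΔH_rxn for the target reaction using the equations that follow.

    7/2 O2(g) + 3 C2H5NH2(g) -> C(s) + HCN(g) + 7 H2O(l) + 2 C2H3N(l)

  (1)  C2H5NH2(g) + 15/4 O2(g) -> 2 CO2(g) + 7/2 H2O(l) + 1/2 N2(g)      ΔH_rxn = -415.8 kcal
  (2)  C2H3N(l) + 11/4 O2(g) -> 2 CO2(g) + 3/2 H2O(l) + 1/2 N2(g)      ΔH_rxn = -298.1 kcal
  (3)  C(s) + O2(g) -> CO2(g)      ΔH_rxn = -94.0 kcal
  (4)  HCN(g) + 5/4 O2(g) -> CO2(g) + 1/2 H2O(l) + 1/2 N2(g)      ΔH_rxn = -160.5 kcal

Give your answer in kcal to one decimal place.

(1) × 3: (3)·(-415.8) = -1247.4 kcal
(2) reversed and × 2: (-2)·(-298.1) = +596.2 kcal
(3) reversed: +94.0 kcal
(4) reversed: +160.5 kcal
ΔH_rxn = (-1247.4) + (+596.2) + (+94.0) + (+160.5) = -396.7 kcal

ΔH_rxn = -396.7 kcal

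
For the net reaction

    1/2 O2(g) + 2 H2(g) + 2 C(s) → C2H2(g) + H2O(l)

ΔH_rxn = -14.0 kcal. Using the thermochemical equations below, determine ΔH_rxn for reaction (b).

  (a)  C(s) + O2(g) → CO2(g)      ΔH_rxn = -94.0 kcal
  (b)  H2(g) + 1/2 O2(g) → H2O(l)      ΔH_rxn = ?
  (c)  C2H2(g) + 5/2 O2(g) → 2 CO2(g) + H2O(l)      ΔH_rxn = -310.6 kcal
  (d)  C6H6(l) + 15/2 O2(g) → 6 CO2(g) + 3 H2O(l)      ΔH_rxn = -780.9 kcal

ΔH_rxn = -68.3 kcal

(a) × 2: (2)·(-94.0) = -188.0 kcal
(b) × 2: contributes 2·x
(c) reversed: +310.6 kcal
(d): not needed.
-14.0 = (-188.0) + (+310.6) + 2·x
x = (-14.0 − (+122.6)) / (2) = -68.3 kcal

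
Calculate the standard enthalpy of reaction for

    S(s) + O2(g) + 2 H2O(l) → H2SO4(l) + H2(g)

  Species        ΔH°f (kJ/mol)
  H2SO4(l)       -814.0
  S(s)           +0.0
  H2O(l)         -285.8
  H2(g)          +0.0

ΔH°rxn = -242.4 kJ/mol

Products: 1·(-814.0) + 1·(+0.0) = -814.0
Reactants: 1·(+0.0) + 1·(+0.0) + 2·(-285.8) = -571.6
ΔH°rxn = (-814.0) − (-571.6) = -242.4 kJ/mol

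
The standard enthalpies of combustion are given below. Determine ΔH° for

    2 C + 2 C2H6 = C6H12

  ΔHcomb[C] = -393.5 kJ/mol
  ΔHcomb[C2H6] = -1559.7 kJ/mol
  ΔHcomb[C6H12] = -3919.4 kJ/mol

Using ΔH = Σ nΔHc°(reactants) − Σ nΔHc°(products):
= [2·(-393.5) + 2·(-1559.7)] − [1·(-3919.4)]
= 13.0 kJ/mol

ΔH° = 13.0 kJ/mol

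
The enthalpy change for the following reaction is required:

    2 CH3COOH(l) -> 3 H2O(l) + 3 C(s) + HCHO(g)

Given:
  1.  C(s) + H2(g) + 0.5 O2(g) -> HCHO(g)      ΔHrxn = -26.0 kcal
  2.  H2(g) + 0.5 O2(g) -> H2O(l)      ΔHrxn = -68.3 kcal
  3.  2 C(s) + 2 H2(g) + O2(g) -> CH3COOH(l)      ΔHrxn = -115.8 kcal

eq. 1 as written: -26.0 kcal
eq. 2 × 3: (3)·(-68.3) = -204.9 kcal
eq. 3 reversed and × 2: (-2)·(-115.8) = +231.6 kcal
ΔHrxn = (-26.0) + (-204.9) + (+231.6) = 0.7 kcal

ΔHrxn = 0.7 kcal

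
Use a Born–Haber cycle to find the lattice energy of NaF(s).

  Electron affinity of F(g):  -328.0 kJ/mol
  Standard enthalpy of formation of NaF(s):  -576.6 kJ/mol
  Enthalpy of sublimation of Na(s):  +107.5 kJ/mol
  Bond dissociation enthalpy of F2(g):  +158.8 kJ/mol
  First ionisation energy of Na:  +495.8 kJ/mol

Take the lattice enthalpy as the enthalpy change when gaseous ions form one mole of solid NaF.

ΔHf° = 1·ΔHsub + 1·(ΣIE) + 1/2·D(F2) + 1·EA + U
-576.6 = 1·(+107.5) + 1·(+495.8) + 1/2·(+158.8) + 1·(-328.0) + U
U = -576.6 − (+354.7) = -931.3 kJ/mol

U = -931.3 kJ/mol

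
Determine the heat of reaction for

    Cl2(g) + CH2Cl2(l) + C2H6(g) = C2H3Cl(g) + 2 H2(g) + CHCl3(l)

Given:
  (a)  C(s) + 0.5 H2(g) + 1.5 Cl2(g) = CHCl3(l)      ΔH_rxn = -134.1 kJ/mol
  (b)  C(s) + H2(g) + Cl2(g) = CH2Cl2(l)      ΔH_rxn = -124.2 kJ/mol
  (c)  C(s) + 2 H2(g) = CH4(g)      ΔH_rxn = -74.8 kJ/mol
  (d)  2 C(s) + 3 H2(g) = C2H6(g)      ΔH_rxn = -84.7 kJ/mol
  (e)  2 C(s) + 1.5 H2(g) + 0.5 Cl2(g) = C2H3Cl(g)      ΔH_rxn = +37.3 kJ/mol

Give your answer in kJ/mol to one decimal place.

(a) as written: -134.1 kJ/mol
(b) reversed: +124.2 kJ/mol
(c): not needed.
(d) reversed: +84.7 kJ/mol
(e) as written: +37.3 kJ/mol
ΔH_rxn = (1)·(-134.1) + (-1)·(-124.2) + (-1)·(-84.7) + (1)·(+37.3) = 112.1 kJ/mol

ΔH_rxn = 112.1 kJ/mol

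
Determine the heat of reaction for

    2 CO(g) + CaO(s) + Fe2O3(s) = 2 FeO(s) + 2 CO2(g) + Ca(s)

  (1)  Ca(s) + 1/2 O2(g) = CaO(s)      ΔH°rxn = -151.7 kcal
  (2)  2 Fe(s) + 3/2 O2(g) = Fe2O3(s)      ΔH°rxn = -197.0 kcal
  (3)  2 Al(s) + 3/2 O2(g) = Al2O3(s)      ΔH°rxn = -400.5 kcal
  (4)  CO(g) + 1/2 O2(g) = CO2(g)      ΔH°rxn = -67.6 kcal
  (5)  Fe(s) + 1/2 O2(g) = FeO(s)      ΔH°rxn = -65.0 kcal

ΔH°rxn = 83.5 kcal

(1) reversed (CaO(s) must end up as a reactant): +151.7 kcal
(2) reversed (Fe2O3(s) must end up as a reactant): +197.0 kcal
(3): not needed (Al2O3(s) appears nowhere else).
(4) × 2 (scale by 2 for the 2 CO(g)): (2)·(-67.6) = -135.2 kcal
(5) × 2 (×2 to match 2 FeO(s) in the target): (2)·(-65.0) = -130.0 kcal
ΔH°rxn = (+151.7) + (+197.0) + (-135.2) + (-130.0) = 83.5 kcal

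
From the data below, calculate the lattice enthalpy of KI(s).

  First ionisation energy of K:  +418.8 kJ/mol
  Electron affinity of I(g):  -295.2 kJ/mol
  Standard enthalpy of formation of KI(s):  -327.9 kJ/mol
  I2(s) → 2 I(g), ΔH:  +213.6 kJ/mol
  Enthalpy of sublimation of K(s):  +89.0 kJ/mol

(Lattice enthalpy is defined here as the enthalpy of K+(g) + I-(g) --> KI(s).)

U = -647.3 kJ/mol

ΔHf° = 1·ΔHsub + 1·(ΣIE) + 1/2·D(I2) + 1·EA + U
-327.9 = 1·(+89.0) + 1·(+418.8) + 1/2·(+213.6) + 1·(-295.2) + U
U = -327.9 − (+319.4) = -647.3 kJ/mol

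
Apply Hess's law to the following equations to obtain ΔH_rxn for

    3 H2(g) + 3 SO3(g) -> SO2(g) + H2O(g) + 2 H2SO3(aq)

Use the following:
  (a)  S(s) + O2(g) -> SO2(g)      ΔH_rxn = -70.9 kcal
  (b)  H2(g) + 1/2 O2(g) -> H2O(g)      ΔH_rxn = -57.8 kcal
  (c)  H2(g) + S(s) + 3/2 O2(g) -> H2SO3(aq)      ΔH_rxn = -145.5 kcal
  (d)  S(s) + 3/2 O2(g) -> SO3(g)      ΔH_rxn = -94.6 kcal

(a) as written (SO2(g) already on the product side): -70.9 kcal
(b) as written (H2O(g) already on the product side): -57.8 kcal
(c) × 2 (scale by 2 for the 2 H2SO3(aq)): (2)·(-145.5) = -291.0 kcal
(d) reversed and × 3 (reverse to put SO3(g) on the reactant side; ×3 to match 3 SO3(g) in the target): (-3)·(-94.6) = +283.8 kcal
Summing the manipulated equations, ΔH_rxn = (1)·(-70.9) + (1)·(-57.8) + (2)·(-145.5) + (-3)·(-94.6) = -135.9 kcal

ΔH_rxn = -135.9 kcal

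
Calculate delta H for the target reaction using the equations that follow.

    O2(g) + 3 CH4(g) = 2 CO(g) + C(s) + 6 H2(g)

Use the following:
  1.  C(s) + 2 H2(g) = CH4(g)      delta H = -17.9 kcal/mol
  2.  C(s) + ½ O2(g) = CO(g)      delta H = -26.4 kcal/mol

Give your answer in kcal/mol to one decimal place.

delta H = 0.9 kcal/mol

eq. 1 reversed and × 3 (reverse to put CH4(g) on the reactant side; ×3 to match 3 CH4(g) in the target): (-3)·(-17.9) = +53.7 kcal/mol
eq. 2 × 2 (scale by 2 for the 2 CO(g)): (2)·(-26.4) = -52.8 kcal/mol
delta H = (+53.7) + (-52.8) = 0.9 kcal/mol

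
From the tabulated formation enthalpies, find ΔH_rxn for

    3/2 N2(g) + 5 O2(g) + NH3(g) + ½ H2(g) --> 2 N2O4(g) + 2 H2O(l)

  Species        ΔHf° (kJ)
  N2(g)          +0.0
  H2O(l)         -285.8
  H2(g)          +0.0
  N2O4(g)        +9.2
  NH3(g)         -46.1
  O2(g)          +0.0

ΔH_rxn = -507.1 kJ

Products: 2·(+9.2) + 2·(-285.8) = -553.2
Reactants: 3/2·(+0.0) + 5·(+0.0) + 1·(-46.1) + 1/2·(+0.0) = -46.1
ΔH_rxn = (-553.2) − (-46.1) = -507.1 kJ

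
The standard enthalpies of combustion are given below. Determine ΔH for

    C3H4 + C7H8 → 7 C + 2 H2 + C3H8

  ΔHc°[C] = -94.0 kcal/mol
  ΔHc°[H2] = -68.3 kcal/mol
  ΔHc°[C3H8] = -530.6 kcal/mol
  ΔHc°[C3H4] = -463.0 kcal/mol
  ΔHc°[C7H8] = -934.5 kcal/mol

ΔH = -72.3 kcal/mol

Using ΔH = Σ nΔHc°(reactants) − Σ nΔHc°(products):
= [1·(-463.0) + 1·(-934.5)] − [7·(-94.0) + 2·(-68.3) + 1·(-530.6)]
= -72.3 kcal/mol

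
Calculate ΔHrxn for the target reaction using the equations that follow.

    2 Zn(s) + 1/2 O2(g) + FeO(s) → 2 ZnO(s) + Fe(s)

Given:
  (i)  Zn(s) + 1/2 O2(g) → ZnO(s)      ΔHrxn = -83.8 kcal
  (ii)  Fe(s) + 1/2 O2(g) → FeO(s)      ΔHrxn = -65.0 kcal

ΔHrxn = -102.6 kcal

(i) × 2: (2)·(-83.8) = -167.6 kcal
(ii) reversed: +65.0 kcal
Combining the equations, ΔHrxn = (-167.6) + (+65.0) = -102.6 kcal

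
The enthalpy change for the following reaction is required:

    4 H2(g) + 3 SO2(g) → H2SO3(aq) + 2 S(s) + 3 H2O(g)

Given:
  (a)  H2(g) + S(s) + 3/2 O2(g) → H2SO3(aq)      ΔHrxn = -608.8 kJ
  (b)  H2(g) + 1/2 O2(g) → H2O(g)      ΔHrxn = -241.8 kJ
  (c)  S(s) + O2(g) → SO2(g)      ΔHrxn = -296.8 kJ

(a) as written (H2SO3(aq) already on the product side): -608.8 kJ
(b) × 3 (scale by 3 for the 3 H2O(g)): (3)·(-241.8) = -725.4 kJ
(c) reversed and × 3 (SO2(g) must end up as a reactant; ×3 to match 3 SO2(g) in the target): (-3)·(-296.8) = +890.4 kJ
ΔHrxn = (1)·(-608.8) + (3)·(-241.8) + (-3)·(-296.8) = -443.8 kJ

ΔHrxn = -443.8 kJ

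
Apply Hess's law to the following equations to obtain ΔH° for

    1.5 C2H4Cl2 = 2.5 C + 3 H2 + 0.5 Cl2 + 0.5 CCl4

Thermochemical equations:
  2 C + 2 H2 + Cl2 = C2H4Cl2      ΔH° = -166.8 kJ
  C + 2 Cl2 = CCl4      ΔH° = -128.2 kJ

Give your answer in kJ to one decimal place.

equation 1 reversed and × 3/2: (-3/2)·(-166.8) = +250.2 kJ
equation 2 × 1/2: (1/2)·(-128.2) = -64.1 kJ
ΔH° = (-3/2)·(-166.8) + (1/2)·(-128.2) = 186.1 kJ

ΔH° = 186.1 kJ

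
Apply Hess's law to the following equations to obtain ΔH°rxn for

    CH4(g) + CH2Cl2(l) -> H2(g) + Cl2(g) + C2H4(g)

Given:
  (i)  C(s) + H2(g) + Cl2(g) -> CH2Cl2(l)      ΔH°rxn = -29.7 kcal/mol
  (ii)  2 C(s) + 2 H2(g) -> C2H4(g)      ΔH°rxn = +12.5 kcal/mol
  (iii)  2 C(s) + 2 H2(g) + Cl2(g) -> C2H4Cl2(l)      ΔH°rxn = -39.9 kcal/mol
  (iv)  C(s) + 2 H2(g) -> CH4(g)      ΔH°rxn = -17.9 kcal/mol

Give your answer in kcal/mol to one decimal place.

ΔH°rxn = 60.1 kcal/mol

(i) reversed (reverse to put CH2Cl2(l) on the reactant side): +29.7 kcal/mol
(ii) as written (C2H4(g) already on the product side): +12.5 kcal/mol
(iii): not needed (C2H4Cl2(l) appears nowhere else).
(iv) reversed (reverse to put CH4(g) on the reactant side): +17.9 kcal/mol
Combining the equations, ΔH°rxn = (+29.7) + (+12.5) + (+17.9) = 60.1 kcal/mol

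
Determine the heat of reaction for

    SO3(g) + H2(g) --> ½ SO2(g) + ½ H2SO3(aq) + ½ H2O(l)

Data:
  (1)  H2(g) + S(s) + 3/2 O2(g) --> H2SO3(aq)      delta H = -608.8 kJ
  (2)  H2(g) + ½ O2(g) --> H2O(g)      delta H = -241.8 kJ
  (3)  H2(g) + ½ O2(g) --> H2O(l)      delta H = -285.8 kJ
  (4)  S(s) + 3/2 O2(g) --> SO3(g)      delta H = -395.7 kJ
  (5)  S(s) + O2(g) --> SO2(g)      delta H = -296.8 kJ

(1) × 1/2 (scale by 1/2 for the 1/2 H2SO3(aq)): (1/2)·(-608.8) = -304.4 kJ
(2): not needed (H2O(g) appears nowhere else).
(3) × 1/2 (×1/2 to match 1/2 H2O(l) in the target): (1/2)·(-285.8) = -142.9 kJ
(4) reversed (SO3(g) must end up as a reactant): +395.7 kJ
(5) × 1/2 (scale by 1/2 for the 1/2 SO2(g)): (1/2)·(-296.8) = -148.4 kJ
By Hess's law, delta H = (1/2)·(-608.8) + (1/2)·(-285.8) + (-1)·(-395.7) + (1/2)·(-296.8) = -200.0 kJ

delta H = -200.0 kJ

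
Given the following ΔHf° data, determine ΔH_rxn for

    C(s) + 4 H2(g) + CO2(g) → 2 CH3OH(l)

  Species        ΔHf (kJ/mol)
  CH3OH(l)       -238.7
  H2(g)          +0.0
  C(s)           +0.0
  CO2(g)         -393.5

Products: 2·(-238.7) = -477.4
Reactants: 1·(+0.0) + 4·(+0.0) + 1·(-393.5) = -393.5
ΔH_rxn = (-477.4) − (-393.5) = -83.9 kJ/mol

ΔH_rxn = -83.9 kJ/mol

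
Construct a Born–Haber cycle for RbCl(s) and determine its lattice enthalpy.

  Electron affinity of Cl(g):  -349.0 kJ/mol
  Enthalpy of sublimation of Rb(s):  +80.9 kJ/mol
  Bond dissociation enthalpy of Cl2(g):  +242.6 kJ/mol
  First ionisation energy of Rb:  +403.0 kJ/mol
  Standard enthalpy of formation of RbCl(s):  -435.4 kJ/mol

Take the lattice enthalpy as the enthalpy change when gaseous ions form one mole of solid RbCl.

ΔHf° = 1·ΔHsub + 1·(ΣIE) + 1/2·D(Cl2) + 1·EA + U
-435.4 = 1·(+80.9) + 1·(+403.0) + 1/2·(+242.6) + 1·(-349.0) + U
U = -435.4 − (+256.2) = -691.6 kJ/mol

U = -691.6 kJ/mol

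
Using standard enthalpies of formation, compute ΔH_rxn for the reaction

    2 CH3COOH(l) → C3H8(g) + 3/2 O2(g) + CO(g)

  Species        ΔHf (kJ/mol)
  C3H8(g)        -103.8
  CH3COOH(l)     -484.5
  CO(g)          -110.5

ΔH_rxn = 754.7 kJ/mol

ΔH°rxn = Σ nΔHf°(products) − Σ nΔHf°(reactants).
Products: 1·(-103.8) + 3/2·(+0.0) + 1·(-110.5) = -214.3
Reactants: 2·(-484.5) = -969.0
ΔH_rxn = (-214.3) − (-969.0) = 754.7 kJ/mol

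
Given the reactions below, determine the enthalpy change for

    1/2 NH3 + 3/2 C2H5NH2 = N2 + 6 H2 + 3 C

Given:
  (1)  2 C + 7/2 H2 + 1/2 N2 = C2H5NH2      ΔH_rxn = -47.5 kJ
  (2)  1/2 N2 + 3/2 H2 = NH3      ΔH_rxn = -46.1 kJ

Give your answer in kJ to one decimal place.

(1) reversed and × 3/2: (-3/2)·(-47.5) = +71.25 kJ
(2) reversed and × 1/2: (-1/2)·(-46.1) = +23.05 kJ
Combining the equations, ΔH_rxn = (+71.25) + (+23.05) = 94.3 kJ

ΔH_rxn = 94.3 kJ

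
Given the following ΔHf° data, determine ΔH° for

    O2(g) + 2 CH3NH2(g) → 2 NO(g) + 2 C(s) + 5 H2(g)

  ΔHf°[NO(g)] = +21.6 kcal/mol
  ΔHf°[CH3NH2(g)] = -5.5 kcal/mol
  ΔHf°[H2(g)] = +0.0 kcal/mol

ΔH° = 54.2 kcal/mol

Products: 2·(+21.6) + 2·(+0.0) + 5·(+0.0) = +43.2
Reactants: 1·(+0.0) + 2·(-5.5) = -11.0
ΔH° = (+43.2) − (-11.0) = 54.2 kcal/mol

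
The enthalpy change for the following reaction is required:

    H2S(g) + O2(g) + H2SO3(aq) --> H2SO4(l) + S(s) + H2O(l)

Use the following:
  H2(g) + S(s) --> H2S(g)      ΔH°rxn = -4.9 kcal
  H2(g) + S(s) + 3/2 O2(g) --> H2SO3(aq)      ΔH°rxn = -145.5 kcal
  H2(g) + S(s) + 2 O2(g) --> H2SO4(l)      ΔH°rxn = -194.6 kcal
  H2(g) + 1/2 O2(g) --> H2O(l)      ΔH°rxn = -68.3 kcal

equation 1 reversed: +4.9 kcal
equation 2 reversed: +145.5 kcal
equation 3 as written: -194.6 kcal
equation 4 as written: -68.3 kcal
ΔH°rxn = (+4.9) + (+145.5) + (-194.6) + (-68.3) = -112.5 kcal

ΔH°rxn = -112.5 kcal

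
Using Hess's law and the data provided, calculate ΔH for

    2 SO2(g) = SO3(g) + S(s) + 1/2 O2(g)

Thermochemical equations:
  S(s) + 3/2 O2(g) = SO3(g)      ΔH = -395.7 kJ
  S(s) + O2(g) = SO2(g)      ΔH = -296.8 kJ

equation 1 as written: -395.7 kJ
equation 2 reversed and × 2: (-2)·(-296.8) = +593.6 kJ
ΔH = (1)·(-395.7) + (-2)·(-296.8) = 197.9 kJ

ΔH = 197.9 kJ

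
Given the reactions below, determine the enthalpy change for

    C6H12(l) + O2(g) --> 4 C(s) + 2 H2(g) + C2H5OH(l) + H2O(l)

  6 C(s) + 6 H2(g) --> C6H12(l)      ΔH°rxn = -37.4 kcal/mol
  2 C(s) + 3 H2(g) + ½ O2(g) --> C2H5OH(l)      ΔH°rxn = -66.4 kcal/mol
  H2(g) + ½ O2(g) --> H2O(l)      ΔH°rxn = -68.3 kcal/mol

ΔH°rxn = -97.3 kcal/mol

equation 1 reversed: +37.4 kcal/mol
equation 2 as written: -66.4 kcal/mol
equation 3 as written: -68.3 kcal/mol
ΔH°rxn = (-1)·(-37.4) + (1)·(-66.4) + (1)·(-68.3) = -97.3 kcal/mol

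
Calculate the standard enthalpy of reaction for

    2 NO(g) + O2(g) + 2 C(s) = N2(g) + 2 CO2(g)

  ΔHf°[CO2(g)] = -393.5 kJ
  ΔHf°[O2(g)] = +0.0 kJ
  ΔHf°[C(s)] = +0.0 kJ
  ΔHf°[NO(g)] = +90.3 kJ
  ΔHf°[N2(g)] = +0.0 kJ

Products: 1·(+0.0) + 2·(-393.5) = -787.0
Reactants: 2·(+90.3) + 1·(+0.0) + 2·(+0.0) = +180.6
ΔH°rxn = (-787.0) − (+180.6) = -967.6 kJ

ΔH°rxn = -967.6 kJ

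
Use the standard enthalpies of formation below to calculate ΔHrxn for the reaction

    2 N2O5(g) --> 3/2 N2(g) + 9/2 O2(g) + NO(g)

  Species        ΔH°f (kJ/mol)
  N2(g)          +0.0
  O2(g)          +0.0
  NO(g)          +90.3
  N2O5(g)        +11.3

Products: 3/2·(+0.0) + 9/2·(+0.0) + 1·(+90.3) = +90.3
Reactants: 2·(+11.3) = +22.6
ΔHrxn = (+90.3) − (+22.6) = 67.7 kJ/mol

ΔHrxn = 67.7 kJ/mol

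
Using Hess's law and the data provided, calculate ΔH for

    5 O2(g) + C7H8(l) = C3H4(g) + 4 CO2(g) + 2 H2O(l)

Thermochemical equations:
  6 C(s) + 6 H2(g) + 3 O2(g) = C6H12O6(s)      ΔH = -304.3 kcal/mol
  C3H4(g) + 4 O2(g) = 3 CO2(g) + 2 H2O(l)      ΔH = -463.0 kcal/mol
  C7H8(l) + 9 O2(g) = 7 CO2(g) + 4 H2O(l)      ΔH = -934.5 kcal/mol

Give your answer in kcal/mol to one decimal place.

ΔH = -471.5 kcal/mol

equation 1: not needed.
equation 2 reversed: +463.0 kcal/mol
equation 3 as written: -934.5 kcal/mol
Summing the manipulated equations, ΔH = (+463.0) + (-934.5) = -471.5 kcal/mol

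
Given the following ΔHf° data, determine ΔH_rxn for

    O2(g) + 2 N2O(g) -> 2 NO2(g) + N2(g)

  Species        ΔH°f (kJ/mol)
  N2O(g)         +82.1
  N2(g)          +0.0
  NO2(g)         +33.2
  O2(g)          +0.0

Products: 2·(+33.2) + 1·(+0.0) = +66.4
Reactants: 1·(+0.0) + 2·(+82.1) = +164.2
ΔH_rxn = (+66.4) − (+164.2) = -97.8 kJ/mol

ΔH_rxn = -97.8 kJ/mol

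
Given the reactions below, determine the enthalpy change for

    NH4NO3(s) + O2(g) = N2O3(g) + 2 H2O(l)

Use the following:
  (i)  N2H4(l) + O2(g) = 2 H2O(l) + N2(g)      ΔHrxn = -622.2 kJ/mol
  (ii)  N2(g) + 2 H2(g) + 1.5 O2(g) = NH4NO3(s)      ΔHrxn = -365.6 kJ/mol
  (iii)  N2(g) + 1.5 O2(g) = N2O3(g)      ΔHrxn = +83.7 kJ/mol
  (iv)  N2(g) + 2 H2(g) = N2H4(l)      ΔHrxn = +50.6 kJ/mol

ΔHrxn = -122.3 kJ/mol

(i) as written: -622.2 kJ/mol
(ii) reversed: +365.6 kJ/mol
(iii) as written: +83.7 kJ/mol
(iv) as written: +50.6 kJ/mol
By Hess's law, ΔHrxn = (-622.2) + (+365.6) + (+83.7) + (+50.6) = -122.3 kJ/mol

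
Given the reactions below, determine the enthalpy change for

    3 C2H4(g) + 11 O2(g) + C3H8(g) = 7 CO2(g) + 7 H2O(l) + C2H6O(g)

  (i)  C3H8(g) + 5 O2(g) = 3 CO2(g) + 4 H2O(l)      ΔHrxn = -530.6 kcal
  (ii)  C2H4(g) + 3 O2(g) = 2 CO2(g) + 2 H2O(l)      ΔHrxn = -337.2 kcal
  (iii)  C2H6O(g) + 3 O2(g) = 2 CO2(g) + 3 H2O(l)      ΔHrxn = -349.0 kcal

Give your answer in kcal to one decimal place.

(i) as written (C3H8(g) already on the reactant side): -530.6 kcal
(ii) × 3 (×3 to match 3 C2H4(g) in the target): (3)·(-337.2) = -1011.6 kcal
(iii) reversed (reverse to put C2H6O(g) on the product side): +349.0 kcal
Since enthalpy is a state function, ΔHrxn = (1)·(-530.6) + (3)·(-337.2) + (-1)·(-349.0) = -1193.2 kcal

ΔHrxn = -1193.2 kcal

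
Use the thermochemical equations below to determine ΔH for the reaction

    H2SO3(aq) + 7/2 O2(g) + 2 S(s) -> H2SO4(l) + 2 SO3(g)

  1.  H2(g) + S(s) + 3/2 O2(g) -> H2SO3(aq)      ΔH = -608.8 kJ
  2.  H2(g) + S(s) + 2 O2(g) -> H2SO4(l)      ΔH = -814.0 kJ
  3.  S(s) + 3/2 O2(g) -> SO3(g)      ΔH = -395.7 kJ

eq. 1 reversed (H2SO3(aq) must end up as a reactant): +608.8 kJ
eq. 2 as written (H2SO4(l) already on the product side): -814.0 kJ
eq. 3 × 2 (scale by 2 for the 2 SO3(g)): (2)·(-395.7) = -791.4 kJ
ΔH = (-1)·(-608.8) + (1)·(-814.0) + (2)·(-395.7) = -996.6 kJ

ΔH = -996.6 kJ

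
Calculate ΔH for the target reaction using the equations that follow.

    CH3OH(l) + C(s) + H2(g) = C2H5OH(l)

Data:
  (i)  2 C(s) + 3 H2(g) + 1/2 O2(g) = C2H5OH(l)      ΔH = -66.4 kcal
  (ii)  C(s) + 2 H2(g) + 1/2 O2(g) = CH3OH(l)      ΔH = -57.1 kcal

ΔH = -9.3 kcal

(i) as written (C2H5OH(l) already on the product side): -66.4 kcal
(ii) reversed (CH3OH(l) must end up as a reactant): +57.1 kcal
Summing the manipulated equations, ΔH = (1)·(-66.4) + (-1)·(-57.1) = -9.3 kcal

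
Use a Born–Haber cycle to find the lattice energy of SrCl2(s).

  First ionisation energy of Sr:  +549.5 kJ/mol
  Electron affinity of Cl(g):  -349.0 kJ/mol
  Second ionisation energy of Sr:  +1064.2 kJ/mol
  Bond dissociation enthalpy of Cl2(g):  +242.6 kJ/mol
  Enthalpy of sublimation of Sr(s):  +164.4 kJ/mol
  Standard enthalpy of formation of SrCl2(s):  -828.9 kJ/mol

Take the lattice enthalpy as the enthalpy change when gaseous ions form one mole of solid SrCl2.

U = -2151.6 kJ/mol

ΔHf° = 1·ΔHsub + 1·(ΣIE) + 1·D(Cl2) + 2·EA + U
-828.9 = 1·(+164.4) + 1·(+1613.7) + 1·(+242.6) + 2·(-349.0) + U
U = -828.9 − (+1322.7) = -2151.6 kJ/mol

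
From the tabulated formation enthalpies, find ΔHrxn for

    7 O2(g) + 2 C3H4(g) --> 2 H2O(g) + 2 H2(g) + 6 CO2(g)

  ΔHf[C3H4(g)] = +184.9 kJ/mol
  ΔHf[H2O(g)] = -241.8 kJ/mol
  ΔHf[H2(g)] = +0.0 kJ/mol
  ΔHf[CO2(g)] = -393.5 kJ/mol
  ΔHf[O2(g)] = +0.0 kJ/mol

Products: 2·(-241.8) + 2·(+0.0) + 6·(-393.5) = -2844.6
Reactants: 7·(+0.0) + 2·(+184.9) = +369.8
ΔHrxn = (-2844.6) − (+369.8) = -3214.4 kJ/mol

ΔHrxn = -3214.4 kJ/mol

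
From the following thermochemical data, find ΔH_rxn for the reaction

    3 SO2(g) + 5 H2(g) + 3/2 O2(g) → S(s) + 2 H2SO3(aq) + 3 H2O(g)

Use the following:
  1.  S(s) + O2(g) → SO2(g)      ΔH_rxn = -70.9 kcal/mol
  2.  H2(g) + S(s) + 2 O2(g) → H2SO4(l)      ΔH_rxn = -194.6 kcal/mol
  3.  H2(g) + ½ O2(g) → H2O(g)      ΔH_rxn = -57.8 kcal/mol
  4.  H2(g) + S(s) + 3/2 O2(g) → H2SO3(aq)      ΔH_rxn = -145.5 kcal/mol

eq. 1 reversed and × 3: (-3)·(-70.9) = +212.7 kcal/mol
eq. 2: not needed.
eq. 3 × 3: (3)·(-57.8) = -173.4 kcal/mol
eq. 4 × 2: (2)·(-145.5) = -291.0 kcal/mol
Summing the manipulated equations, ΔH_rxn = (+212.7) + (-173.4) + (-291.0) = -251.7 kcal/mol

ΔH_rxn = -251.7 kcal/mol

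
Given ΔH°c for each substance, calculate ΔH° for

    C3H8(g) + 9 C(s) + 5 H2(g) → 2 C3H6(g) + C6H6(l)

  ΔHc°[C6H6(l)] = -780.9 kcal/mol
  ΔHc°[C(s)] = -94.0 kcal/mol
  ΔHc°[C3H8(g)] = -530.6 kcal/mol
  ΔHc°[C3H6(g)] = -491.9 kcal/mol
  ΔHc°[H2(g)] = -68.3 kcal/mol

ΔH° = 46.6 kcal/mol

With combustion enthalpies, reactants minus products:
= [1·(-530.6) + 9·(-94.0) + 5·(-68.3)] − [2·(-491.9) + 1·(-780.9)]
= 46.6 kcal/mol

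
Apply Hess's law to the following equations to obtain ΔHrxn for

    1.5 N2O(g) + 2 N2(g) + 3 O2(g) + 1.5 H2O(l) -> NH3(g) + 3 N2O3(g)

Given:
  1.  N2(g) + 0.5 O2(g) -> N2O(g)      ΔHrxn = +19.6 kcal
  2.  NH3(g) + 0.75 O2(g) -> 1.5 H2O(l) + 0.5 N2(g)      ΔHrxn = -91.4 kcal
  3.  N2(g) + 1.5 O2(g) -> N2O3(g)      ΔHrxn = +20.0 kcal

ΔHrxn = 122.0 kcal

eq. 1 reversed and × 3/2 (N2O(g) must end up as a reactant; scale by 3/2 for the 3/2 N2O(g)): (-3/2)·(+19.6) = -29.4 kcal
eq. 2 reversed (reverse to put NH3(g) on the product side): +91.4 kcal
eq. 3 × 3 (scale by 3 for the 3 N2O3(g)): (3)·(+20.0) = +60.0 kcal
ΔHrxn = (-3/2)·(+19.6) + (-1)·(-91.4) + (3)·(+20.0) = 122.0 kcal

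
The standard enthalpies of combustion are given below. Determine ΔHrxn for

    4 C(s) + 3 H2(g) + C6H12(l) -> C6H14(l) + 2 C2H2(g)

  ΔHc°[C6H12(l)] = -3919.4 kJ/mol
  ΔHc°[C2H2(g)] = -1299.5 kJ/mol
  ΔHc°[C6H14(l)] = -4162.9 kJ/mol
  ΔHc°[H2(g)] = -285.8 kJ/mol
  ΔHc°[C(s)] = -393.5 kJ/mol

With combustion enthalpies, reactants minus products:
= [4·(-393.5) + 3·(-285.8) + 1·(-3919.4)] − [1·(-4162.9) + 2·(-1299.5)]
= 411.1 kJ/mol

ΔHrxn = 411.1 kJ/mol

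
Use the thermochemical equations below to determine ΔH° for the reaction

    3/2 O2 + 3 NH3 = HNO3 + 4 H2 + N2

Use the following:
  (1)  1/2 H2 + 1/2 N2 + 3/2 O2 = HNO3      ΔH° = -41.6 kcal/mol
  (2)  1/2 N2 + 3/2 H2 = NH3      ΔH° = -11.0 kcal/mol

(1) as written (HNO3 already on the product side): -41.6 kcal/mol
(2) reversed and × 3 (reverse to put NH3 on the reactant side; ×3 to match 3 NH3 in the target): (-3)·(-11.0) = +33.0 kcal/mol
Combining the equations, ΔH° = (-41.6) + (+33.0) = -8.6 kcal/mol

ΔH° = -8.6 kcal/mol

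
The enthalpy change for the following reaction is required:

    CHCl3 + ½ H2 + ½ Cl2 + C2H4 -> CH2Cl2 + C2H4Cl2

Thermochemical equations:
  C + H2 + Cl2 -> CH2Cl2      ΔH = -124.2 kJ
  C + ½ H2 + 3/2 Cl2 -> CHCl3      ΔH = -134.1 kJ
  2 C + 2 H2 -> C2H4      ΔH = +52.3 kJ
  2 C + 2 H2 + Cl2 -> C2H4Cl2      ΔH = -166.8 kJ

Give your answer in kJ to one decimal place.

equation 1 as written (CH2Cl2 already on the product side): -124.2 kJ
equation 2 reversed (CHCl3 must end up as a reactant): +134.1 kJ
equation 3 reversed (reverse to put C2H4 on the reactant side): -52.3 kJ
equation 4 as written (C2H4Cl2 already on the product side): -166.8 kJ
Summing the manipulated equations, ΔH = (1)·(-124.2) + (-1)·(-134.1) + (-1)·(+52.3) + (1)·(-166.8) = -209.2 kJ

ΔH = -209.2 kJ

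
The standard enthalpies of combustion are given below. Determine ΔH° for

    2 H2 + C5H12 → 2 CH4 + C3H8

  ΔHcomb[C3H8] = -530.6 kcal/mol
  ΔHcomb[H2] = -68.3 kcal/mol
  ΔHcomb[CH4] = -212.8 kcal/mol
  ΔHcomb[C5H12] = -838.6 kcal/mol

ΔH° = -19.0 kcal/mol

With combustion enthalpies, reactants minus products:
= [2·(-68.3) + 1·(-838.6)] − [2·(-212.8) + 1·(-530.6)]
= -19.0 kcal/mol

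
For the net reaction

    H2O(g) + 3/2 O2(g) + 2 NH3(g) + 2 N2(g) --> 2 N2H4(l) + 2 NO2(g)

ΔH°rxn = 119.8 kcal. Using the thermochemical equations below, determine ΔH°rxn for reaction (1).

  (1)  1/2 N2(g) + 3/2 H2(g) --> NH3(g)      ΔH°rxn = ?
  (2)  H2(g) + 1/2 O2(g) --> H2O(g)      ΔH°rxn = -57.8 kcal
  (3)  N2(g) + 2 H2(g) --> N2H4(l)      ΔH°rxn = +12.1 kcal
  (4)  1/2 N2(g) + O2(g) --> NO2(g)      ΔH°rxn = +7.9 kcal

(1) reversed and × 2: contributes −2·x
(2) reversed: +57.8 kcal
(3) × 2: (2)·(+12.1) = +24.2 kcal
(4) × 2: (2)·(+7.9) = +15.8 kcal
+119.8 = (+57.8) + (+24.2) + (+15.8) − 2·x
x = (+119.8 − (+97.8)) / (-2) = -11.0 kcal

ΔH°rxn = -11.0 kcal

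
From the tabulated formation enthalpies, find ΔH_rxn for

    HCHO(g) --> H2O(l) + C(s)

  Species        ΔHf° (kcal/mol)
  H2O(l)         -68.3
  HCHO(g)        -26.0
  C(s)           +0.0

ΔH°rxn = Σ nΔHf°(products) − Σ nΔHf°(reactants).
Products: 1·(-68.3) + 1·(+0.0) = -68.3
Reactants: 1·(-26.0) = -26.0
ΔH_rxn = (-68.3) − (-26.0) = -42.3 kcal/mol

ΔH_rxn = -42.3 kcal/mol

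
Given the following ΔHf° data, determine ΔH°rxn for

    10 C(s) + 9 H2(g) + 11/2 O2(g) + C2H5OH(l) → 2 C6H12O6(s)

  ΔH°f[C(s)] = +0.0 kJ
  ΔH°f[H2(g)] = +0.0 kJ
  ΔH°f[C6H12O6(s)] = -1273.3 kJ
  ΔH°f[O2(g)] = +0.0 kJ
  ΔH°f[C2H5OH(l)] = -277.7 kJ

ΔH°rxn = -2268.9 kJ

Products: 2·(-1273.3) = -2546.6
Reactants: 10·(+0.0) + 9·(+0.0) + 11/2·(+0.0) + 1·(-277.7) = -277.7
ΔH°rxn = (-2546.6) − (-277.7) = -2268.9 kJ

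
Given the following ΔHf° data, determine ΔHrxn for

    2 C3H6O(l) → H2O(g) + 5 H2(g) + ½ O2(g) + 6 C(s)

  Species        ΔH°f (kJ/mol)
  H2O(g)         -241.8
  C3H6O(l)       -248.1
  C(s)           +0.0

ΔH°rxn = Σ nΔHf°(products) − Σ nΔHf°(reactants).
Products: 1·(-241.8) + 5·(+0.0) + 1/2·(+0.0) + 6·(+0.0) = -241.8
Reactants: 2·(-248.1) = -496.2
ΔHrxn = (-241.8) − (-496.2) = 254.4 kJ/mol

ΔHrxn = 254.4 kJ/mol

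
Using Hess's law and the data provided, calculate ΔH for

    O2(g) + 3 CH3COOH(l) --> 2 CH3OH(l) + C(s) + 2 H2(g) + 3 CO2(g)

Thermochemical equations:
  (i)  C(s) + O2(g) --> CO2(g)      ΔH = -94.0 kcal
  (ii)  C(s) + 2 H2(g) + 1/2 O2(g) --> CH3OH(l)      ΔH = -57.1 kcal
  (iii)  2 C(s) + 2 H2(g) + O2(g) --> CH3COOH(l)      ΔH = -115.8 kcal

ΔH = -48.8 kcal

(i) × 3: (3)·(-94.0) = -282.0 kcal
(ii) × 2: (2)·(-57.1) = -114.2 kcal
(iii) reversed and × 3: (-3)·(-115.8) = +347.4 kcal
Since enthalpy is a state function, ΔH = (3)·(-94.0) + (2)·(-57.1) + (-3)·(-115.8) = -48.8 kcal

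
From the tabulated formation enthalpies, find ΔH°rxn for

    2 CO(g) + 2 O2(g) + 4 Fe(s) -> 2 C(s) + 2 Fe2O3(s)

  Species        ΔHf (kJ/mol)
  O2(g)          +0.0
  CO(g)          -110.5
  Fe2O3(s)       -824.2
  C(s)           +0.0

Products: 2·(+0.0) + 2·(-824.2) = -1648.4
Reactants: 2·(-110.5) + 2·(+0.0) + 4·(+0.0) = -221.0
ΔH°rxn = (-1648.4) − (-221.0) = -1427.4 kJ/mol

ΔH°rxn = -1427.4 kJ/mol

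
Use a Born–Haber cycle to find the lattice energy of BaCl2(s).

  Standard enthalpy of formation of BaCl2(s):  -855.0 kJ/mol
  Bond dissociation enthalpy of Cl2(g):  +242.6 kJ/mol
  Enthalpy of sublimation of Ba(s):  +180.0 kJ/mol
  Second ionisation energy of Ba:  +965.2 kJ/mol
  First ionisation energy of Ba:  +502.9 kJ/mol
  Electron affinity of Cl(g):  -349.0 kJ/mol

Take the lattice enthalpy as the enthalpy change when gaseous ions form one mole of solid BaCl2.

U = -2047.7 kJ/mol

ΔHf° = 1·ΔHsub + 1·(ΣIE) + 1·D(Cl2) + 2·EA + U
-855.0 = 1·(+180.0) + 1·(+1468.1) + 1·(+242.6) + 2·(-349.0) + U
U = -855.0 − (+1192.7) = -2047.7 kJ/mol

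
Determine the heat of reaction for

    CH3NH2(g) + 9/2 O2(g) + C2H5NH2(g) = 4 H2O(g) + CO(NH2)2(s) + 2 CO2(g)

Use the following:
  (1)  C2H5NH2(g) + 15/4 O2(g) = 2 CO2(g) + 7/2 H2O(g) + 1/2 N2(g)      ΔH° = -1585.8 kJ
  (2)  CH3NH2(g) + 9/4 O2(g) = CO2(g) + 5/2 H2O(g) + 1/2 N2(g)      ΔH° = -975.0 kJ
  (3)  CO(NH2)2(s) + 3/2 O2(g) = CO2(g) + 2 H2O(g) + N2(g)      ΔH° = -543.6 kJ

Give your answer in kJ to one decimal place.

(1) as written (C2H5NH2(g) already on the reactant side): -1585.8 kJ
(2) as written (CH3NH2(g) already on the reactant side): -975.0 kJ
(3) reversed (reverse to put CO(NH2)2(s) on the product side): +543.6 kJ
ΔH° = (-1585.8) + (-975.0) + (+543.6) = -2017.2 kJ

ΔH° = -2017.2 kJ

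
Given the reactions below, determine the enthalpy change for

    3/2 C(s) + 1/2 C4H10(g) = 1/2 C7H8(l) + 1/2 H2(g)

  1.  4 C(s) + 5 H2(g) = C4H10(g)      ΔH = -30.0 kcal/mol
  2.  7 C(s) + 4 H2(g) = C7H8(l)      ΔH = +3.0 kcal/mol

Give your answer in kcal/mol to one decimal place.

eq. 1 reversed and × 1/2: (-1/2)·(-30.0) = +15.0 kcal/mol
eq. 2 × 1/2: (1/2)·(+3.0) = +1.5 kcal/mol
Summing the manipulated equations, ΔH = (-1/2)·(-30.0) + (1/2)·(+3.0) = 16.5 kcal/mol

ΔH = 16.5 kcal/mol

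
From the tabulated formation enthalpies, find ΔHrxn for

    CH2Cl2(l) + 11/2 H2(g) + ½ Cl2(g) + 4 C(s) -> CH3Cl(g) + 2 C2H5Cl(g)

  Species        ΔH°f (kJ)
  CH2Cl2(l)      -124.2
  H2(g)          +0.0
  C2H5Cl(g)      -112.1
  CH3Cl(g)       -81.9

ΔH°rxn = Σ nΔHf°(products) − Σ nΔHf°(reactants).
Products: 1·(-81.9) + 2·(-112.1) = -306.1
Reactants: 1·(-124.2) + 11/2·(+0.0) + 1/2·(+0.0) + 4·(+0.0) = -124.2
ΔHrxn = (-306.1) − (-124.2) = -181.9 kJ

ΔHrxn = -181.9 kJ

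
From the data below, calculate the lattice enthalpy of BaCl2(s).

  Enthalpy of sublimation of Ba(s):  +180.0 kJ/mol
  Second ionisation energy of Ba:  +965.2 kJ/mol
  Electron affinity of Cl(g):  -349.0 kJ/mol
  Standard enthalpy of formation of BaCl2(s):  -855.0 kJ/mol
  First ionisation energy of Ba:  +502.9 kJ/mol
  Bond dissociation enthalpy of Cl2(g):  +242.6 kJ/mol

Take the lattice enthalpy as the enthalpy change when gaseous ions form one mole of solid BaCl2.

ΔHf° = 1·ΔHsub + 1·(ΣIE) + 1·D(Cl2) + 2·EA + U
-855.0 = 1·(+180.0) + 1·(+1468.1) + 1·(+242.6) + 2·(-349.0) + U
U = -855.0 − (+1192.7) = -2047.7 kJ/mol

U = -2047.7 kJ/mol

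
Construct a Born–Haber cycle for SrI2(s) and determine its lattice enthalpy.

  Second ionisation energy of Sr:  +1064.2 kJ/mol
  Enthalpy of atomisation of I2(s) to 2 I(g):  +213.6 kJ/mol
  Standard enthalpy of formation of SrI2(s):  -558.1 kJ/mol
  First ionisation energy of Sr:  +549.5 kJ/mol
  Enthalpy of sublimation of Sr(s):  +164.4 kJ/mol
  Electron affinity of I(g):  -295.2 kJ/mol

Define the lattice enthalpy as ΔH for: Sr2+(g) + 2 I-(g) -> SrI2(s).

ΔHf° = 1·ΔHsub + 1·(ΣIE) + 1·D(I2) + 2·EA + U
-558.1 = 1·(+164.4) + 1·(+1613.7) + 1·(+213.6) + 2·(-295.2) + U
U = -558.1 − (+1401.3) = -1959.4 kJ/mol

U = -1959.4 kJ/mol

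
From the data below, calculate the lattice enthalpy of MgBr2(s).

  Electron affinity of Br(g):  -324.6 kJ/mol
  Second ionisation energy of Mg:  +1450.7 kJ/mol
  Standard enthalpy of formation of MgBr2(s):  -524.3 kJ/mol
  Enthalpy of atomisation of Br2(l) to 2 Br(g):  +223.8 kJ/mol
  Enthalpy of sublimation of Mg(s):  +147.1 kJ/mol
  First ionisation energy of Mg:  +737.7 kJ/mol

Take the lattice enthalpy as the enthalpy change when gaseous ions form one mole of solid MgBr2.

U = -2434.4 kJ/mol

ΔHf° = 1·ΔHsub + 1·(ΣIE) + 1·D(Br2) + 2·EA + U
-524.3 = 1·(+147.1) + 1·(+2188.4) + 1·(+223.8) + 2·(-324.6) + U
U = -524.3 − (+1910.1) = -2434.4 kJ/mol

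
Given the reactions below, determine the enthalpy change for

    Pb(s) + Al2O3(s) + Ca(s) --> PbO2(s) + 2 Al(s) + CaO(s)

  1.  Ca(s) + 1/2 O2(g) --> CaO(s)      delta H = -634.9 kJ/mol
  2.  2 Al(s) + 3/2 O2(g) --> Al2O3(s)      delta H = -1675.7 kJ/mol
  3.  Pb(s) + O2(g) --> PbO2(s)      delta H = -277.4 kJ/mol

eq. 1 as written: -634.9 kJ/mol
eq. 2 reversed: +1675.7 kJ/mol
eq. 3 as written: -277.4 kJ/mol
Summing the manipulated equations, delta H = (-634.9) + (+1675.7) + (-277.4) = 763.4 kJ/mol

delta H = 763.4 kJ/mol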